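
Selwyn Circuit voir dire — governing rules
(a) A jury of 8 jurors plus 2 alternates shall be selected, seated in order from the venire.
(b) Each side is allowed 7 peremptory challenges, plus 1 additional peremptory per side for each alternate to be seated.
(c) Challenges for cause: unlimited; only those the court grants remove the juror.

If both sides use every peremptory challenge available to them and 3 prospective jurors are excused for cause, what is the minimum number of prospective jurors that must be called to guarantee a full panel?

Seats to fill: 8 + 2 alternates = 10.
Peremptories: 7 + 1×2 = 9 per side × 2 sides = 18.
For-cause removals: 3.
Minimum venire: 10 + 18 + 3 = 31.

31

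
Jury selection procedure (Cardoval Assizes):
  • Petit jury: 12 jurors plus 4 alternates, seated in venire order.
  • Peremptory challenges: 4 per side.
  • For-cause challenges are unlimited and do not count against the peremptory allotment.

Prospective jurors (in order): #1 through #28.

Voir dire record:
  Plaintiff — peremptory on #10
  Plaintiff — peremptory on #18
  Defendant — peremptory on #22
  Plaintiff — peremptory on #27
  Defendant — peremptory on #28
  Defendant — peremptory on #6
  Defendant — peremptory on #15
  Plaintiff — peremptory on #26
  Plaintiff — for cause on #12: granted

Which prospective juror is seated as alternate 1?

17

Removed: #6, #10, #12, #15, #18, #22, #26, #27, #28.
Seating in order: seats 1–12 → #1, #2, #3, #4, #5, #7, #8, #9, #11, #13, #14, #16; alternates → #17, #19, #20, #21.
So alternate 1 is #17.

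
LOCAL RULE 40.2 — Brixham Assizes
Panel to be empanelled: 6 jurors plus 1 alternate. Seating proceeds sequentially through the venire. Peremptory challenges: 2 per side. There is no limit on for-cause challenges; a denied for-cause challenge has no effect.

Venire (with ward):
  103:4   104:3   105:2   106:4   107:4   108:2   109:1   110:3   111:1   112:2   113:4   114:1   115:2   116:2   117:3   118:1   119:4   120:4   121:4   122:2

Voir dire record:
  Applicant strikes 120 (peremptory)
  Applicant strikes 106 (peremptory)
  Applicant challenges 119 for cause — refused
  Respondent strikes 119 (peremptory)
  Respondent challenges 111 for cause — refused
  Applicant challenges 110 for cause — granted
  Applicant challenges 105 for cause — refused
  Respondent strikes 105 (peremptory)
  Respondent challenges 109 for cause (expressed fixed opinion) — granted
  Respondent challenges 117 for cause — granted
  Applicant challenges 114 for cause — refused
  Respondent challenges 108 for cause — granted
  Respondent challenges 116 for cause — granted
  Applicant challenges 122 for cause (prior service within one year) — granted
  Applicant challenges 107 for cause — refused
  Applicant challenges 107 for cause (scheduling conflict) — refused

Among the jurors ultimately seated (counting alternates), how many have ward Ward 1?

2

Removed: #105, #106, #108, #109, #110, #116, #117, #119, #120, #122.
Seated (7 incl. alternates): #103, #104, #107, #111, #112, #113, #114.
Of those, in Ward 1: #111, #114 → 2.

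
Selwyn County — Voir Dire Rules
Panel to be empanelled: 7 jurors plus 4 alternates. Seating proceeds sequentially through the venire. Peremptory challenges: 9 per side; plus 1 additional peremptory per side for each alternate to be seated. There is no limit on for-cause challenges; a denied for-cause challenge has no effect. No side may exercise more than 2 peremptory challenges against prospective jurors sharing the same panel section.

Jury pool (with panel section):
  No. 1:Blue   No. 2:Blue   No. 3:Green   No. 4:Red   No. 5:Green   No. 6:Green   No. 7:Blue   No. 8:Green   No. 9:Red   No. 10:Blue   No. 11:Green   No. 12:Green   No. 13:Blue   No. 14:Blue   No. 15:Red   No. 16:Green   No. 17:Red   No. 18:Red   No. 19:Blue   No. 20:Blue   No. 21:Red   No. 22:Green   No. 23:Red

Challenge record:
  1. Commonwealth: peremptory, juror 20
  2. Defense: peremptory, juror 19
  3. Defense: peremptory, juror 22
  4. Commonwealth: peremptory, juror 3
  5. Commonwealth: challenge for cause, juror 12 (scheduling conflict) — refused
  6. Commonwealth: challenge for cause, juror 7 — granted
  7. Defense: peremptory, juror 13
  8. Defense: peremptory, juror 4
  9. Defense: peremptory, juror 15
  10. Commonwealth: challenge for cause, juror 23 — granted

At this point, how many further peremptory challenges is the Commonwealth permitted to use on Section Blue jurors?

1

Commonwealth peremptories so far: #20, #3 — 2 of 13 used, 11 left overall.
Against Section Blue: #20 — 1 used; per-section cap 2 leaves 1.
Binding limit: min(11, 1) = 1.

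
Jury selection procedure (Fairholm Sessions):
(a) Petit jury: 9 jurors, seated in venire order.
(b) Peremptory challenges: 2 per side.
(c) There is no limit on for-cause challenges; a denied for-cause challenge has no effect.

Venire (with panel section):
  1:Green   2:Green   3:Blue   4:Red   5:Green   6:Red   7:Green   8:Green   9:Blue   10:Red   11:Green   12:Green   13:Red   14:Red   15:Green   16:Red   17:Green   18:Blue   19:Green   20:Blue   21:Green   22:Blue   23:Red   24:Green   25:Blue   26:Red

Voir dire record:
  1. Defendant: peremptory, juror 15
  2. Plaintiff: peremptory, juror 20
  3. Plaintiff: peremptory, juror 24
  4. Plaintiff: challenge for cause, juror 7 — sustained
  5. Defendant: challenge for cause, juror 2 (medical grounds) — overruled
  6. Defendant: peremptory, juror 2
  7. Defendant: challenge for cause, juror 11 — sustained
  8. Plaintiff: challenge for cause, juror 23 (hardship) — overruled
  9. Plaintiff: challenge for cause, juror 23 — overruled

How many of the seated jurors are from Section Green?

4

Removed: #2, #7, #11, #15, #20, #24.
Seated jurors 1–9: #1, #3, #4, #5, #6, #8, #9, #10, #12.
Of those, in Section Green: #1, #5, #8, #12 → 4.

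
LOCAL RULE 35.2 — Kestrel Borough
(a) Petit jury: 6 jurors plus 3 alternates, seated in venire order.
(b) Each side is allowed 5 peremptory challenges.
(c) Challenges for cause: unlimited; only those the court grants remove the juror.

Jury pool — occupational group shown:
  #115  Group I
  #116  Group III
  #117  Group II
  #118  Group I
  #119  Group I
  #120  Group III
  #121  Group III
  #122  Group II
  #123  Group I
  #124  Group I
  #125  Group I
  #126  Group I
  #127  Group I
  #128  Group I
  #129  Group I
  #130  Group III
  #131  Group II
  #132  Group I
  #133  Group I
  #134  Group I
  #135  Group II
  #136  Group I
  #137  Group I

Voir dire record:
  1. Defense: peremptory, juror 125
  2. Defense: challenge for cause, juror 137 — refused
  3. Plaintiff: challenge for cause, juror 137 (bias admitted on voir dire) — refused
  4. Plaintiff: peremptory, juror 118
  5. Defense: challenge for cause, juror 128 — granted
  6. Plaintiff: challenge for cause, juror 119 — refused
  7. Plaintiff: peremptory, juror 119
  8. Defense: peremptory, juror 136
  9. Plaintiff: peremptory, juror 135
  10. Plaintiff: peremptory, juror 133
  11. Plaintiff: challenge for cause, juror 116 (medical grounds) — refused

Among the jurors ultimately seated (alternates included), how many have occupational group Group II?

2

Removed: #118, #119, #125, #128, #133, #135, #136.
Seated (9 incl. alternates): #115, #116, #117, #120, #121, #122, #123, #124, #126.
Of those, in Group II: #117, #122 → 2.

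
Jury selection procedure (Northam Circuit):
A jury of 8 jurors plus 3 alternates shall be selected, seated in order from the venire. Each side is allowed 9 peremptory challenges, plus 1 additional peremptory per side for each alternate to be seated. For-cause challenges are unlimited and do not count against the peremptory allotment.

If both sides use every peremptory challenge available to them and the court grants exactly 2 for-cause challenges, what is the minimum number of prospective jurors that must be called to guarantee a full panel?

Seats to fill: 8 + 3 alternates = 11.
Peremptories: 9 + 1×3 = 12 per side × 2 sides = 24.
For-cause removals: 2.
Minimum venire: 11 + 24 + 2 = 37.

37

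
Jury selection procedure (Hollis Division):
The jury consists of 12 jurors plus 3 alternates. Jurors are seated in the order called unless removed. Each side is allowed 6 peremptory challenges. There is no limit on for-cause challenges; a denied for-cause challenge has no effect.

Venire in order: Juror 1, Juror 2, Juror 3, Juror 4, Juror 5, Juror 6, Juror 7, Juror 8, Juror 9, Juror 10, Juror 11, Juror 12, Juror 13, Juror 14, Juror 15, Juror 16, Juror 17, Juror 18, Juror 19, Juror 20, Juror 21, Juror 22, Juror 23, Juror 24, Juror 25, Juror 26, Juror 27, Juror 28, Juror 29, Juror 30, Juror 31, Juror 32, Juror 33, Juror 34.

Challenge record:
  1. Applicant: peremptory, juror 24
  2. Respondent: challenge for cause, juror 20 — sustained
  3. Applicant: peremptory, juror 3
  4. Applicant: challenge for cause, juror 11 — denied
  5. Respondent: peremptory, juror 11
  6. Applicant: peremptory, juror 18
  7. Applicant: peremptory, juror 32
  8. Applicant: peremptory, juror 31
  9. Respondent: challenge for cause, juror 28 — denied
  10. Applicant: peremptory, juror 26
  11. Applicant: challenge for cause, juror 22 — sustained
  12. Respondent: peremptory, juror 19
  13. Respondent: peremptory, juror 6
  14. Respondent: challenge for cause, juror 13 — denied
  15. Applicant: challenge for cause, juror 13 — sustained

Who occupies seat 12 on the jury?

16

Removed: #3, #6, #11, #13, #18, #19, #20, #22, #24, #26, #31, #32. (#28 stays — for-cause denied.)
Seating in order: seats 1–12 → #1, #2, #4, #5, #7, #8, #9, #10, #12, #14, #15, #16; alternates → #17, #21, #23.
So seat 12 is #16.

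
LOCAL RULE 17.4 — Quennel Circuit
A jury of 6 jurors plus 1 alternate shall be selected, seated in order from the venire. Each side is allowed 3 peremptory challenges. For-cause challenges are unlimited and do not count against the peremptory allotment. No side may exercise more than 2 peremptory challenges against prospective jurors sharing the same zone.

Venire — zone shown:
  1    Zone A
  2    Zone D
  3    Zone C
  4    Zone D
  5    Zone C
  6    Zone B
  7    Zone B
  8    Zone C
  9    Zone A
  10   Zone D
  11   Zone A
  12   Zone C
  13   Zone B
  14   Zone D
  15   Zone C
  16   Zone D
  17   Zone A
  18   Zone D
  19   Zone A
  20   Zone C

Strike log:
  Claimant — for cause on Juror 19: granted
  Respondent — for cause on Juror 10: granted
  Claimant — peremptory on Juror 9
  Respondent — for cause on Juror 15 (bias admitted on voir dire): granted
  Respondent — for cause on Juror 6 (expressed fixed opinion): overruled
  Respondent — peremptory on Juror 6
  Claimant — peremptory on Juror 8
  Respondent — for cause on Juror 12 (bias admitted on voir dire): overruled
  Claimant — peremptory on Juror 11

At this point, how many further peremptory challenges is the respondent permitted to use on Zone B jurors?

1

Respondent peremptories so far: #6 — 1 of 3 used, 2 left overall.
Against Zone B: #6 — 1 used; per-zone cap 2 leaves 1.
Binding limit: min(2, 1) = 1.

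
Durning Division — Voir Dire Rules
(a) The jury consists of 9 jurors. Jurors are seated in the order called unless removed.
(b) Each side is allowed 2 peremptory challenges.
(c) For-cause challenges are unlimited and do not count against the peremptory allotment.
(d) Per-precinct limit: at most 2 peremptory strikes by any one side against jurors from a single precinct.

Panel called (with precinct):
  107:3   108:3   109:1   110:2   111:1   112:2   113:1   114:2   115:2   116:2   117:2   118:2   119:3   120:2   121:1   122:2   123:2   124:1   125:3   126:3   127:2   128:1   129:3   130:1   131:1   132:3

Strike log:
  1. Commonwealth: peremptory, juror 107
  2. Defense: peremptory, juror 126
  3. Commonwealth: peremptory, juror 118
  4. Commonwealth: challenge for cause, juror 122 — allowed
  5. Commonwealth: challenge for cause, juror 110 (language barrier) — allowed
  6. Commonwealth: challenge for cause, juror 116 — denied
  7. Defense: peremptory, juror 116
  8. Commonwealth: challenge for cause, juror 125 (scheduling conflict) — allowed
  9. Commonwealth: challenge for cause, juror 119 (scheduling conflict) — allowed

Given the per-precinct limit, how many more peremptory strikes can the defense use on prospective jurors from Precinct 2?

Defense peremptories so far: #126, #116 — 2 of 2 used, 0 left overall.
Against Precinct 2: #116 — 1 used; per-precinct cap 2 leaves 1.
Binding limit: min(0, 1) = 0.

0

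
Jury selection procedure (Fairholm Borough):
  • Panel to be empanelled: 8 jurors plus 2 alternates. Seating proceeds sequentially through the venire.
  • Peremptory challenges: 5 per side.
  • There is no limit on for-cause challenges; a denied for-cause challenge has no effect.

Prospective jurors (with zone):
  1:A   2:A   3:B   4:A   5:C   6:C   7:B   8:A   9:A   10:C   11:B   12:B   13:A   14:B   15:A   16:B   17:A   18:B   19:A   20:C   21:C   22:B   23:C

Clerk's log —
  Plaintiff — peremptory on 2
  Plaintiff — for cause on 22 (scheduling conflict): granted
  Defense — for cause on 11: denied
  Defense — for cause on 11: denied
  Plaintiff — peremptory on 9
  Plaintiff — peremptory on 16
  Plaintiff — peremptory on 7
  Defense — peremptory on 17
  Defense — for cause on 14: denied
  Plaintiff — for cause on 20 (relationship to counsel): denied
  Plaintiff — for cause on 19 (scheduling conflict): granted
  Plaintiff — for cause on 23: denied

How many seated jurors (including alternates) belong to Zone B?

Removed: #2, #7, #9, #16, #17, #19, #22.
Seated (10 incl. alternates): #1, #3, #4, #5, #6, #8, #10, #11, #12, #13.
Of those, in Zone B: #3, #11, #12 → 3.

3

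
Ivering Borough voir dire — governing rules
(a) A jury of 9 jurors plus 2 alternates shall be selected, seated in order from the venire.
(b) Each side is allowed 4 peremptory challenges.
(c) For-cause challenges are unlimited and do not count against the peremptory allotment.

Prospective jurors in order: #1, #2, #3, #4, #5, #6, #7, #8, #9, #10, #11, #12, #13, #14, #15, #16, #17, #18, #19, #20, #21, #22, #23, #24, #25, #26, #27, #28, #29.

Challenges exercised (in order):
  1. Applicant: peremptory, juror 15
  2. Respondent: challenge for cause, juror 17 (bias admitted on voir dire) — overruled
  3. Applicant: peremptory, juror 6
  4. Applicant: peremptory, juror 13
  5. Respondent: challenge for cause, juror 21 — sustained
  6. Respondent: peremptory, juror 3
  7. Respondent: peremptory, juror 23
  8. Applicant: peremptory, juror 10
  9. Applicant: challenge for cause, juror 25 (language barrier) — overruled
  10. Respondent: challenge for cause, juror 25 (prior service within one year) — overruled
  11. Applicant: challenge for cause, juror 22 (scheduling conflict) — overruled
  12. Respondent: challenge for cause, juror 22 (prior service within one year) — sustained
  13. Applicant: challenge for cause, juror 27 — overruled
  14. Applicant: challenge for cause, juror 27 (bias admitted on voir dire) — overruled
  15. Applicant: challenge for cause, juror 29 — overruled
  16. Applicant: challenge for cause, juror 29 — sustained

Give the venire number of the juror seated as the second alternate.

Removed: #3, #6, #10, #13, #15, #21, #22, #23, #29. (#17, #25, #27 stay — for-cause denied.)
Seating in order: seats 1–9 → #1, #2, #4, #5, #7, #8, #9, #11, #12; alternates → #14, #16.
So alternate 2 is #16.

16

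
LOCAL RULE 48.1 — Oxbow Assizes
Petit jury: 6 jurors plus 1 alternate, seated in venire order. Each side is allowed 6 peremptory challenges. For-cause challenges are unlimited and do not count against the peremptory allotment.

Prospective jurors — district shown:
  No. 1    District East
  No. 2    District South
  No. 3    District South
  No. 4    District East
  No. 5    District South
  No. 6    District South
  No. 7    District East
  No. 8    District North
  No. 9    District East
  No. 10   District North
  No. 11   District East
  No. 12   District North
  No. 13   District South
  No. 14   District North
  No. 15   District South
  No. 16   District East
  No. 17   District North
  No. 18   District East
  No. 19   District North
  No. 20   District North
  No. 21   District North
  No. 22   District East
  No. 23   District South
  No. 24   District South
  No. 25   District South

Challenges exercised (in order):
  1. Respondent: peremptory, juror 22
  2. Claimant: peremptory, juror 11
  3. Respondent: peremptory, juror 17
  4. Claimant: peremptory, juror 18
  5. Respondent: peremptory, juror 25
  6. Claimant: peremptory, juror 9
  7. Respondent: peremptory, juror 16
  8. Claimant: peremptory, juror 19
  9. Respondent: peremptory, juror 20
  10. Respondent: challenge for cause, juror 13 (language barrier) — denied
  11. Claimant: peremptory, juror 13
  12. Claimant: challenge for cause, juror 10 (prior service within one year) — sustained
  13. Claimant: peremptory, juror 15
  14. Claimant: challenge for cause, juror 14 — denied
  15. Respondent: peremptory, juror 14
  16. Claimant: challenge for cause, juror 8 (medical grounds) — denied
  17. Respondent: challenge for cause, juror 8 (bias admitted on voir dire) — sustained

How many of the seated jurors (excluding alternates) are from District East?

2

Removed: #8, #9, #10, #11, #13, #14, #15, #16, #17, #18, #19, #20, #22, #25.
Seated jurors 1–6: #1, #2, #3, #4, #5, #6 (alternates #7 not counted).
Of those, in District East: #1, #4 → 2.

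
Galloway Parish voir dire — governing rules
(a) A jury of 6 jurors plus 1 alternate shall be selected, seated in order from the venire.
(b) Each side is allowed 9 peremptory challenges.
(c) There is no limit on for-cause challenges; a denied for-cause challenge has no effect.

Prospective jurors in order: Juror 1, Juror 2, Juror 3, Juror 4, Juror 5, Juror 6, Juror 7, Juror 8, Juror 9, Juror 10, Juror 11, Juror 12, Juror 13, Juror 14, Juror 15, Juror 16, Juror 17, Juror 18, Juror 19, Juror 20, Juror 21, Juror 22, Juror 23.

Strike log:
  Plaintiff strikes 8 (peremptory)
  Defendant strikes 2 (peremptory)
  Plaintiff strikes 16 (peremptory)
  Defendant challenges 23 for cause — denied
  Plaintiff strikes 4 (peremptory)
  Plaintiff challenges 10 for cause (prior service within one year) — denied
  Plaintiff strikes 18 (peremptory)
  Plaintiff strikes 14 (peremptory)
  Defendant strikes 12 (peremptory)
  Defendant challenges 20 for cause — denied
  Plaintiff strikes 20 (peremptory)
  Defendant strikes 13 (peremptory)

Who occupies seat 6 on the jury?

9

Removed: #2, #4, #8, #12, #13, #14, #16, #18, #20. (#10, #23 stay — for-cause denied.)
Seating in order: seats 1–6 → #1, #3, #5, #6, #7, #9; alternates → #10.
So seat 6 is #9.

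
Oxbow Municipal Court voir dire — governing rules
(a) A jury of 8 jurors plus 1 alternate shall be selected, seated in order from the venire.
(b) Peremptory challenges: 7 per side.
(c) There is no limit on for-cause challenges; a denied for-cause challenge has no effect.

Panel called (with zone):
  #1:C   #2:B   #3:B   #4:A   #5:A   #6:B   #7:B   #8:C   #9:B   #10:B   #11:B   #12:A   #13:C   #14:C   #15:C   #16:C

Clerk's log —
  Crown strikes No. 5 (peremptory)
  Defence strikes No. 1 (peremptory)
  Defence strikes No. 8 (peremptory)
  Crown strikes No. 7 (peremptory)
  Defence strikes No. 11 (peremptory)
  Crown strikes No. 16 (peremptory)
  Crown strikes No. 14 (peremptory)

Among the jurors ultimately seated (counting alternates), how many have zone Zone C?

2

Removed: #1, #5, #7, #8, #11, #14, #16.
Seated (9 incl. alternates): #2, #3, #4, #6, #9, #10, #12, #13, #15.
Of those, in Zone C: #13, #15 → 2.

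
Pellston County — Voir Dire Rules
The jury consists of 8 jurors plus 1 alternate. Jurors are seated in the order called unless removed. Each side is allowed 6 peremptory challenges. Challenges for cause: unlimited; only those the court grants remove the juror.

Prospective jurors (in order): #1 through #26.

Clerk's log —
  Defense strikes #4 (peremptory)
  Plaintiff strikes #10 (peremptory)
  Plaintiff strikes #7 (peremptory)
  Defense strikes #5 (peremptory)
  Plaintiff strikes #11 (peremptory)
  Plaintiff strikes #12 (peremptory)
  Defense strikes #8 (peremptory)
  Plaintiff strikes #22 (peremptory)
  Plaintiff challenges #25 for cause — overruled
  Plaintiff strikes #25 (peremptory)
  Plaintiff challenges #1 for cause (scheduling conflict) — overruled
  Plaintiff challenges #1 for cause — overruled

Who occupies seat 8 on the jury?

15

Removed: #4, #5, #7, #8, #10, #11, #12, #22, #25. (#1 stays — for-cause denied.)
Filling seats in venire order through position 8: #1, #2, #3, #6, #9, #13, #14, #15.
So seat 8 is #15.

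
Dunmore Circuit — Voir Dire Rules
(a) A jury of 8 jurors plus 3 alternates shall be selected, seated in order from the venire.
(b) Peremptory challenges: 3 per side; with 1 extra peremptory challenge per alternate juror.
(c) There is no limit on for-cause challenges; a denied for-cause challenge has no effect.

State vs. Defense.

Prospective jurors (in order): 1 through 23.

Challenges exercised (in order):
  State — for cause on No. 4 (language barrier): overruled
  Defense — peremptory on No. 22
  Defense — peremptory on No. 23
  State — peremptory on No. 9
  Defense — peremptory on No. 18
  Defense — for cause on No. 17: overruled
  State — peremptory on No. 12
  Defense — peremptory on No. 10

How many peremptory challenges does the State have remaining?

4

State allotment: 3 base + 1 × 3 alternates = 6.
State peremptories used: #9, #12 — 2 (the for-cause on #4 doesn't count).
Remaining: 6 − 2 = 4.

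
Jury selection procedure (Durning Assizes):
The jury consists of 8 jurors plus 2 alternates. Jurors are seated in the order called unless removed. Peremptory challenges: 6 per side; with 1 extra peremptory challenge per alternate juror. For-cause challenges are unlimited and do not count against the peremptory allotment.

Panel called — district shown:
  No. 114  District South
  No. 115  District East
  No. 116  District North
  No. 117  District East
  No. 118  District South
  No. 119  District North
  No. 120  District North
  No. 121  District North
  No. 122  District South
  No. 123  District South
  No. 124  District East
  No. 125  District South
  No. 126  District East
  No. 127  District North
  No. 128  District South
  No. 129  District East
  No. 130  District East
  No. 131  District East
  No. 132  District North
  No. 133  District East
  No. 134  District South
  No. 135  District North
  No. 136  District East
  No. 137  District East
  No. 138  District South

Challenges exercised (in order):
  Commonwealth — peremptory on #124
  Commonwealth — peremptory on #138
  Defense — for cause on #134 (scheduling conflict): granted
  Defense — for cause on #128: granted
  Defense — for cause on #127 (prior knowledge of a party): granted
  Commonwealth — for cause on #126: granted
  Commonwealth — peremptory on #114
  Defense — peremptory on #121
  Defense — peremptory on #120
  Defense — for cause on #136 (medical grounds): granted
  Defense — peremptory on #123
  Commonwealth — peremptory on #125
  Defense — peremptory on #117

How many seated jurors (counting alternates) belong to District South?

2

Removed: #114, #117, #120, #121, #123, #124, #125, #126, #127, #128, #134, #136, #138.
Seated (10 incl. alternates): #115, #116, #118, #119, #122, #129, #130, #131, #132, #133.
Of those, in District South: #118, #122 → 2.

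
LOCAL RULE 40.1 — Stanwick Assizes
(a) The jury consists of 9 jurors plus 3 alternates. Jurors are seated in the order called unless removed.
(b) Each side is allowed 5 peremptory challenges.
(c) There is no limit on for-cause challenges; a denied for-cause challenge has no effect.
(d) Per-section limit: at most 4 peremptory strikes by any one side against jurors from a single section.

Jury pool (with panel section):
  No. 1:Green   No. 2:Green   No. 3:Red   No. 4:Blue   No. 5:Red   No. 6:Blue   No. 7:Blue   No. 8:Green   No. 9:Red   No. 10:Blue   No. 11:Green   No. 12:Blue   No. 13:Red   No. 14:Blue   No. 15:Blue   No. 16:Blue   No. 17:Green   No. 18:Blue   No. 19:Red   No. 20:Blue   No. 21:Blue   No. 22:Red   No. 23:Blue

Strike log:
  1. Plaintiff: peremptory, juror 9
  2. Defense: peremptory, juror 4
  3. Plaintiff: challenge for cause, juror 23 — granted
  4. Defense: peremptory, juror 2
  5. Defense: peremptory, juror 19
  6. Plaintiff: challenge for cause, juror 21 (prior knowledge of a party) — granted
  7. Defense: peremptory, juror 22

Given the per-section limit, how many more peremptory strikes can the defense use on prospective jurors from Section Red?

Defense peremptories so far: #4, #2, #19, #22 — 4 of 5 used, 1 left overall.
Against Section Red: #19, #22 — 2 used; per-section cap 4 leaves 2.
Binding limit: min(1, 2) = 1.

1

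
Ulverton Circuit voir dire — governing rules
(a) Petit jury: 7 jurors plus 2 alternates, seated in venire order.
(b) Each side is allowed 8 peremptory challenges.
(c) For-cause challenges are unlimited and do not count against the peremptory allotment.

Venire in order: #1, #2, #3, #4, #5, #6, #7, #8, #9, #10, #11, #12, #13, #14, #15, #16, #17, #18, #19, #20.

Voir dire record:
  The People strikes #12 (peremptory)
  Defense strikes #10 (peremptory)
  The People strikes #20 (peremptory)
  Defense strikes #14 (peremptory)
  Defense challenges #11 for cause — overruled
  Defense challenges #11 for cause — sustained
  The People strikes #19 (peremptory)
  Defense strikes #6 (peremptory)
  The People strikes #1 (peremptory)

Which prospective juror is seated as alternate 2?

15

Removed: #1, #6, #10, #11, #12, #14, #19, #20.
Filling seats in venire order through position 9: #2, #3, #4, #5, #7, #8, #9, #13, #15.
So alternate 2 is #15.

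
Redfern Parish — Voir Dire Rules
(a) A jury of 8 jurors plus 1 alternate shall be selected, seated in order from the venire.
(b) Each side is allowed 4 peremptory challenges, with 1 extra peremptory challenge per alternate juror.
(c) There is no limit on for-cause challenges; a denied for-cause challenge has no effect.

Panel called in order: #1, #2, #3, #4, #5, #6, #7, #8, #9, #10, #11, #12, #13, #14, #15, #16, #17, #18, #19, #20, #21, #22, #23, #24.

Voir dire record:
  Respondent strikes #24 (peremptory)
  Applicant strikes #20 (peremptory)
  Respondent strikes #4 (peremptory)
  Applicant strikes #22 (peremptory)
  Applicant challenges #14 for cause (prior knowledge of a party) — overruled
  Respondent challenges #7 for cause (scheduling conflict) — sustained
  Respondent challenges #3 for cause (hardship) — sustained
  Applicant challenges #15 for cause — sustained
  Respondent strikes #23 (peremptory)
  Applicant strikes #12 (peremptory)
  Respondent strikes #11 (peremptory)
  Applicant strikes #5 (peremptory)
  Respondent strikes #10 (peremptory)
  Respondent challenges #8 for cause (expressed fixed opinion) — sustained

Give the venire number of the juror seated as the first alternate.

Removed: #3, #4, #5, #7, #8, #10, #11, #12, #15, #20, #22, #23, #24. (#14 stays — for-cause denied.)
Seating in order: seats 1–8 → #1, #2, #6, #9, #13, #14, #16, #17; alternates → #18.
So alternate 1 is #18.

18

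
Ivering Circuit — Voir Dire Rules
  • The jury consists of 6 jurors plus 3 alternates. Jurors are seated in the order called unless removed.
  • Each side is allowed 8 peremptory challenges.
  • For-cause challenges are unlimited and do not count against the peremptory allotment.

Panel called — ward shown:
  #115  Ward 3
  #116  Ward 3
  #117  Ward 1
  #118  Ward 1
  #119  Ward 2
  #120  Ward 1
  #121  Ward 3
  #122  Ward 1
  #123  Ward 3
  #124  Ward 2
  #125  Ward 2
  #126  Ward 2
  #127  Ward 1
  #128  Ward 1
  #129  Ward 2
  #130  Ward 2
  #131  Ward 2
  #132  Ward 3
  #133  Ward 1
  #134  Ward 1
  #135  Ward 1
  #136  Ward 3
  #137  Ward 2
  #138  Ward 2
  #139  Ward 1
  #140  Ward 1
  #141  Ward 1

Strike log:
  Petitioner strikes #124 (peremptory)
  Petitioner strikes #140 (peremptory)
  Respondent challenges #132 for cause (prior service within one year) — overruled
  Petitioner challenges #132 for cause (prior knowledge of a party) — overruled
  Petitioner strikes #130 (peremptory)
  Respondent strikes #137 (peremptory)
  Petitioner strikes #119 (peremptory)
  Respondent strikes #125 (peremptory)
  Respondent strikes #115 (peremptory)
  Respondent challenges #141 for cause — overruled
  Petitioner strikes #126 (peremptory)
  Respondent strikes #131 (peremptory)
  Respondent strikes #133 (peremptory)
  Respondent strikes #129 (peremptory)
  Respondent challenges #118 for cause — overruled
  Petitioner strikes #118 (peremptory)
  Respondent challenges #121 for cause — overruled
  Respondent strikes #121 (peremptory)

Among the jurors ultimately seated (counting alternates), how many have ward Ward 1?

6

Removed: #115, #118, #119, #121, #124, #125, #126, #129, #130, #131, #133, #137, #140.
Seated (9 incl. alternates): #116, #117, #120, #122, #123, #127, #128, #132, #134.
Of those, in Ward 1: #117, #120, #122, #127, #128, #134 → 6.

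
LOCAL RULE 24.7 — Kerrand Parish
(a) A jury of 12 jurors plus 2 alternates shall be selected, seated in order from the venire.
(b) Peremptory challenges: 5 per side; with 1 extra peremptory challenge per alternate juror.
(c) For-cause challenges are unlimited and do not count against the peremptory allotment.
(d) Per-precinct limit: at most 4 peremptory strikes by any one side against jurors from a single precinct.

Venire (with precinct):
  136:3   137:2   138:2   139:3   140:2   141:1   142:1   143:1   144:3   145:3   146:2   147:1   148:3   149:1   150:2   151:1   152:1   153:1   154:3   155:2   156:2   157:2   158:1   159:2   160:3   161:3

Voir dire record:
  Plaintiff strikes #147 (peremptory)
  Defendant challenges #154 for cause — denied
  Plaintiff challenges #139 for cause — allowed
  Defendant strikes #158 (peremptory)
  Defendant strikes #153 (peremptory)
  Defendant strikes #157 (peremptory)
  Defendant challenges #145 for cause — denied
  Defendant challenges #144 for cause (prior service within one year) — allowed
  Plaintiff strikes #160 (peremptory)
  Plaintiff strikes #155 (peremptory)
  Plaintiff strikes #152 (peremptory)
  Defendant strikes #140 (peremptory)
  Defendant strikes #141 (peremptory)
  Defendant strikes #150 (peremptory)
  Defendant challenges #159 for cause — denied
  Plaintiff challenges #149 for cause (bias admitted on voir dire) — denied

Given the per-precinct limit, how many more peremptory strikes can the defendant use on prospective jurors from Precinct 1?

Defendant peremptories so far: #158, #153, #157, #140, #141, #150 — 6 of 7 used, 1 left overall.
Against Precinct 1: #158, #153, #141 — 3 used; per-precinct cap 4 leaves 1.
Binding limit: min(1, 1) = 1.

1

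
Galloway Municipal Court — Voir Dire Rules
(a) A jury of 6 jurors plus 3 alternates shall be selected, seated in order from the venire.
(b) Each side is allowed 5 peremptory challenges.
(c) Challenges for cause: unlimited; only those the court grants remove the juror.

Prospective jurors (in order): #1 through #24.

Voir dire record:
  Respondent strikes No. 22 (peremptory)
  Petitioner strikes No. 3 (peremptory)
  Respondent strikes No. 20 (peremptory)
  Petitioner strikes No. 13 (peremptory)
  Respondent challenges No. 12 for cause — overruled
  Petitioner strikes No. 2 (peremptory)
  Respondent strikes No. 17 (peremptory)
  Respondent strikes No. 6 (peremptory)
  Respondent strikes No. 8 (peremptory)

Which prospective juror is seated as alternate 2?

Removed: #2, #3, #6, #8, #13, #17, #20, #22. (#12 stays — for-cause denied.)
Seating in order: seats 1–6 → #1, #4, #5, #7, #9, #10; alternates → #11, #12, #14.
So alternate 2 is #12.

12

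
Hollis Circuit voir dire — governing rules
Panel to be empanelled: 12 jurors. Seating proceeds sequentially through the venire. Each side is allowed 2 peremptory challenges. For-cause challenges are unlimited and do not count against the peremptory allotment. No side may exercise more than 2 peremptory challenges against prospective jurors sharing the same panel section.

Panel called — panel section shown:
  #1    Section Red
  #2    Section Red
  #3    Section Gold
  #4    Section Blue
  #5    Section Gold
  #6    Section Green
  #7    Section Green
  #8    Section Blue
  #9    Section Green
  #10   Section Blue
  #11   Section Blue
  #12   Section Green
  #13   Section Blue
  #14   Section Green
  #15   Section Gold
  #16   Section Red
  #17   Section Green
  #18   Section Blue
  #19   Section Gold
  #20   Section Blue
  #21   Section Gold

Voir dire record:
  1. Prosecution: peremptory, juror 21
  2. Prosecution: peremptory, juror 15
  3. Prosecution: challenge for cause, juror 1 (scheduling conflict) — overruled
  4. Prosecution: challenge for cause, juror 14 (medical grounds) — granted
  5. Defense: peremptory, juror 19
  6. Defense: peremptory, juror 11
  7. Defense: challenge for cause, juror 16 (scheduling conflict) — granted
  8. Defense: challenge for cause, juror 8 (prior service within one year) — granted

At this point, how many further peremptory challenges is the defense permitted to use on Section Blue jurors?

0

Defense peremptories so far: #19, #11 — 2 of 2 used, 0 left overall.
Against Section Blue: #11 — 1 used; per-section cap 2 leaves 1.
Binding limit: min(0, 1) = 0.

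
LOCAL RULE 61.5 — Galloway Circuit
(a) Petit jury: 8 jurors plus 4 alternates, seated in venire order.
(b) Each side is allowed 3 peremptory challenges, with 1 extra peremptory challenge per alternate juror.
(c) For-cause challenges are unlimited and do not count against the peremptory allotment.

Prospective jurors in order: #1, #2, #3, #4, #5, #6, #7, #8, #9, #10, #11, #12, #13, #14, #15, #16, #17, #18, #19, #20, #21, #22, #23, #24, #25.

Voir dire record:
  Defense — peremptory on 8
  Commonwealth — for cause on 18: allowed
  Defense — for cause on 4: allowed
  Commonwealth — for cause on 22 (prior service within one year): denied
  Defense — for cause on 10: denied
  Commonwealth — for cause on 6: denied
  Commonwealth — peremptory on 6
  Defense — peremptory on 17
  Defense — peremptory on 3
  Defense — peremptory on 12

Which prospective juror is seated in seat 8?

13

Removed: #3, #4, #6, #8, #12, #17, #18. (#10, #22 stay — for-cause denied.)
Seating in order: seats 1–8 → #1, #2, #5, #7, #9, #10, #11, #13; alternates → #14, #15, #16, #19.
So seat 8 is #13.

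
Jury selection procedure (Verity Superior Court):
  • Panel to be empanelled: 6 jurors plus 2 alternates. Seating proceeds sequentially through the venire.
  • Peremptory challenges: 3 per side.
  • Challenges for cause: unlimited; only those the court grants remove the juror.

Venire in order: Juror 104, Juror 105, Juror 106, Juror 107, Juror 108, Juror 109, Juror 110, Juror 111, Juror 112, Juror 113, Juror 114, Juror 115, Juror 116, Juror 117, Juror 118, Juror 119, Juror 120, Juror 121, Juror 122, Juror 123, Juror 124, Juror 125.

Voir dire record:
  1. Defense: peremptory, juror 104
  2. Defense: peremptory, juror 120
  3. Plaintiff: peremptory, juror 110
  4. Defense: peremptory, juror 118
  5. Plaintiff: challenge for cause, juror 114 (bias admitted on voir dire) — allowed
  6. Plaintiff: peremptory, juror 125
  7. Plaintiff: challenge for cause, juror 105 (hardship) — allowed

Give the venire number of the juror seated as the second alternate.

Removed: #104, #105, #110, #114, #118, #120, #125.
Seating in order: seats 1–6 → #106, #107, #108, #109, #111, #112; alternates → #113, #115.
So alternate 2 is #115.

115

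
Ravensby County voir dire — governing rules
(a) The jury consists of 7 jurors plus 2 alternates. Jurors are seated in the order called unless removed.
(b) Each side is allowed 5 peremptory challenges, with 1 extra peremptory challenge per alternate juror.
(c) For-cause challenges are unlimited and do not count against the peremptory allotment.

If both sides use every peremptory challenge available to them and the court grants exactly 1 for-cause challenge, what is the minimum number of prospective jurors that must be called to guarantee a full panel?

Seats to fill: 7 + 2 alternates = 9.
Peremptories: 5 + 1×2 = 7 per side × 2 sides = 14.
For-cause removals: 1.
Minimum venire: 9 + 14 + 1 = 24.

24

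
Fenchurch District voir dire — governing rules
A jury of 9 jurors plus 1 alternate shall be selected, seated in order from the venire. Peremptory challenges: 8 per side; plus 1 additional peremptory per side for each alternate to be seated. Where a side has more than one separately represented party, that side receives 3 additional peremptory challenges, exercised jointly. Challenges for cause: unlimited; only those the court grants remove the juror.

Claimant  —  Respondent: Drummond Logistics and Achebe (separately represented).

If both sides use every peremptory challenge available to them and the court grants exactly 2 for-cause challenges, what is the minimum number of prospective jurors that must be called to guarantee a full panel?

33

Seats to fill: 9 + 1 alternates = 10.
Peremptories — Claimant: 8 + 1×1 = 9; Respondent: 8 + 1×1 + 3 = 12; total 21.
For-cause removals: 2.
Minimum venire: 10 + 21 + 2 = 33.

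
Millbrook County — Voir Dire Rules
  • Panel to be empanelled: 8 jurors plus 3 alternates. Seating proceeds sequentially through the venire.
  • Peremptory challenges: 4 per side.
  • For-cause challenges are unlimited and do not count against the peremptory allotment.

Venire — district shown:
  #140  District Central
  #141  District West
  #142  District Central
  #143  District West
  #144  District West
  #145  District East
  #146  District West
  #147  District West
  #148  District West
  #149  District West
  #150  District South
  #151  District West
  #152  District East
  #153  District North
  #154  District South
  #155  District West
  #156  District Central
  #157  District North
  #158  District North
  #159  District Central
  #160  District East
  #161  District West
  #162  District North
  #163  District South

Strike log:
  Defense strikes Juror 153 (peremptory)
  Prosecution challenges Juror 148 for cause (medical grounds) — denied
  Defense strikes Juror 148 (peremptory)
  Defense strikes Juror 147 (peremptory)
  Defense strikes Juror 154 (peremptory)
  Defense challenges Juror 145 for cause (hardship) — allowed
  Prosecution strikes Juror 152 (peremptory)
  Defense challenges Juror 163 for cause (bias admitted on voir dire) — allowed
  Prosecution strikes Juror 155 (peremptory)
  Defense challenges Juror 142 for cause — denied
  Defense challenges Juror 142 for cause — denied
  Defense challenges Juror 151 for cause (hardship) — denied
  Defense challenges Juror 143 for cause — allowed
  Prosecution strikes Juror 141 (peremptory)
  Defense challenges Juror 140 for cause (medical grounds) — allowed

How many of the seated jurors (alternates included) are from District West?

4

Removed: #140, #141, #143, #145, #147, #148, #152, #153, #154, #155, #163.
Seated (11 incl. alternates): #142, #144, #146, #149, #150, #151, #156, #157, #158, #159, #160.
Of those, in District West: #144, #146, #149, #151 → 4.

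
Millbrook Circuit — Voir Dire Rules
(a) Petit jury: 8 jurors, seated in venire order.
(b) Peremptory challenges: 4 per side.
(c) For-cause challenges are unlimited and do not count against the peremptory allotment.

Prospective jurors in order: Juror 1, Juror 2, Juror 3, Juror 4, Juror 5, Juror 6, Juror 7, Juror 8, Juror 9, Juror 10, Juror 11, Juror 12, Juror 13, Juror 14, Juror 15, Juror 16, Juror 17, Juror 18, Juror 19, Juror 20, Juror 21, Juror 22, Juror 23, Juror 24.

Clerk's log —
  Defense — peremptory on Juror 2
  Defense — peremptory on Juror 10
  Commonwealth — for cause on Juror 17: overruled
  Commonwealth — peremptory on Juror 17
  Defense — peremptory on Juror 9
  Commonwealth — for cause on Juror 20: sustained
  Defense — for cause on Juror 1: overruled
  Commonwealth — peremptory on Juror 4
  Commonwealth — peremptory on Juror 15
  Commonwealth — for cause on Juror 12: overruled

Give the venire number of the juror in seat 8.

Removed: #2, #4, #9, #10, #15, #17, #20. (#1, #12 stay — for-cause denied.)
Filling seats in venire order through position 8: #1, #3, #5, #6, #7, #8, #11, #12.
So seat 8 is #12.

12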